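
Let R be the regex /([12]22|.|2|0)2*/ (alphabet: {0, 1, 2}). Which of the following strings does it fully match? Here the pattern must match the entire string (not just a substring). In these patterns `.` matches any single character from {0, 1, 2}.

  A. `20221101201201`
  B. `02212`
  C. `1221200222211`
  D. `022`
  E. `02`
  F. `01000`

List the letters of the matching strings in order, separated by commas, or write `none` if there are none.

A → no match
B → no match
C → no match
D → match
E → match
F → no match

D, E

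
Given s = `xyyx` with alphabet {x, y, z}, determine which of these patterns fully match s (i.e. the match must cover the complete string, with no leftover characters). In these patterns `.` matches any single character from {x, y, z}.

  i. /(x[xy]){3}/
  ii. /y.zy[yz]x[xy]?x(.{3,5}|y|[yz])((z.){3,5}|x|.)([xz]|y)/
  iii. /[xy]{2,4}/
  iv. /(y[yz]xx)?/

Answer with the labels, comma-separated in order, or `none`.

iii

i → no match
ii → no match — must start with `y`
iii → match
iv → no match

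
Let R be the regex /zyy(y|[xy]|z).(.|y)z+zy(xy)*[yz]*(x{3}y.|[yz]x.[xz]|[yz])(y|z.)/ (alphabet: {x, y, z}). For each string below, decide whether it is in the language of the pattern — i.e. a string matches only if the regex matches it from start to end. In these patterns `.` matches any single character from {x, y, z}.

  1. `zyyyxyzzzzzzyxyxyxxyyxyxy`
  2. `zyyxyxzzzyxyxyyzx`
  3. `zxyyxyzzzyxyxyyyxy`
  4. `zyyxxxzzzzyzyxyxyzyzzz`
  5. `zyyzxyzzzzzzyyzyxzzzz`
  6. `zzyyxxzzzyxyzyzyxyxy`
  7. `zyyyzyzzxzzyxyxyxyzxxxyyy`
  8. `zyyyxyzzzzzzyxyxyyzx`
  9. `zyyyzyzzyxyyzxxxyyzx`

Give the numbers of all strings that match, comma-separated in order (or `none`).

2, 5, 8, 9

1 → no match
2 → match
3 → no match — must start with `zyy`
4 → no match
5 → match
6 → no match — must start with `zyy`
7 → no match
8 → match
9 → match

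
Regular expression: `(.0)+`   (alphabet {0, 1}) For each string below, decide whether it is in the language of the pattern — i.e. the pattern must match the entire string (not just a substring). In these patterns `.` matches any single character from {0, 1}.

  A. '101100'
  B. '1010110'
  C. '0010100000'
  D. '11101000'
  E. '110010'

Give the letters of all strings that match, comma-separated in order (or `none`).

C

A → no match
B → no match
C → match
D → no match
E → no match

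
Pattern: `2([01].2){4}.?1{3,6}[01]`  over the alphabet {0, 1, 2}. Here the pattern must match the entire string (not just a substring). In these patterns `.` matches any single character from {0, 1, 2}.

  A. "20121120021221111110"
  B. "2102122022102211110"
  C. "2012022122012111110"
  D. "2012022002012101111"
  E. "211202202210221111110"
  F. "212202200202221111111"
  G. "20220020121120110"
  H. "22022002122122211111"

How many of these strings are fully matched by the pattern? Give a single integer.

A → match
B → match
C → match
D → no match
E → match
F → match
G → no match
H → no match
Total matched: 5

5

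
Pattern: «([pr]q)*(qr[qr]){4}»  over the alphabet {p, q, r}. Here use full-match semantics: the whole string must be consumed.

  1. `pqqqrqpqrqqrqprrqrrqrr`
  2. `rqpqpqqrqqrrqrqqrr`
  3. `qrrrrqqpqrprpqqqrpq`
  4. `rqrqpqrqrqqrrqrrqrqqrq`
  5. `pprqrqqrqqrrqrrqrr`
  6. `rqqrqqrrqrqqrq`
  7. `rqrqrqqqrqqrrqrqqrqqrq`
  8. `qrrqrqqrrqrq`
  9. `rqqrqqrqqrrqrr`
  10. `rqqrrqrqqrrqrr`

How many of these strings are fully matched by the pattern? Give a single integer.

1 → no match
2 → match
3 → no match
4 → match
5 → no match
6 → match
7 → no match
8 → match
9 → match
10 → match
Total matched: 6

6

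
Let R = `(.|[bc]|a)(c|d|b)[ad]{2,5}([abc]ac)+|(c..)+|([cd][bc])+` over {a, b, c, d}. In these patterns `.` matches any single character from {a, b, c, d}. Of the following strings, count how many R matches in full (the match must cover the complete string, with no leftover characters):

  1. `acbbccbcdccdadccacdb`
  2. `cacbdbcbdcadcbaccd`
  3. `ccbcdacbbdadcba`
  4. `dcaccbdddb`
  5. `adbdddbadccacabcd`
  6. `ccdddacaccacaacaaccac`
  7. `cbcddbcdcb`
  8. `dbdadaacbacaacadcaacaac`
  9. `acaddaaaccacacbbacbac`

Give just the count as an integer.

1

1 → no match
2 → no match
3 → no match
4 → no match
5 → no match
6 → match
7 → no match
8 → no match
9 → no match
Total matched: 1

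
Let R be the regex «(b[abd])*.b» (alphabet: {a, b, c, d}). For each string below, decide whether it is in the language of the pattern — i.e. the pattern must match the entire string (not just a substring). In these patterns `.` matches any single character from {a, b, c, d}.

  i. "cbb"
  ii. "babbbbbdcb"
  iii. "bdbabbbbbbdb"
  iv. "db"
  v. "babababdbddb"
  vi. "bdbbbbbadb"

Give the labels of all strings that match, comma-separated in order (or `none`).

i → no match
ii → match
iii → match
iv → match
v → match
vi → match

ii, iii, iv, v, vi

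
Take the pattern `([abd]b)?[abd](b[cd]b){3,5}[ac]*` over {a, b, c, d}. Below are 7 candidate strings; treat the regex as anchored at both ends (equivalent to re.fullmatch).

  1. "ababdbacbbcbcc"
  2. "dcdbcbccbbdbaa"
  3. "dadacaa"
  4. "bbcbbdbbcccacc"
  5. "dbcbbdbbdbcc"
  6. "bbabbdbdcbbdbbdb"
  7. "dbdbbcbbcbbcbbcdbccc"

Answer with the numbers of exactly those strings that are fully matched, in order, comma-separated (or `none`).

1 → no match
2 → no match
3 → no match
4 → no match
5 → match
6 → no match
7 → no match

5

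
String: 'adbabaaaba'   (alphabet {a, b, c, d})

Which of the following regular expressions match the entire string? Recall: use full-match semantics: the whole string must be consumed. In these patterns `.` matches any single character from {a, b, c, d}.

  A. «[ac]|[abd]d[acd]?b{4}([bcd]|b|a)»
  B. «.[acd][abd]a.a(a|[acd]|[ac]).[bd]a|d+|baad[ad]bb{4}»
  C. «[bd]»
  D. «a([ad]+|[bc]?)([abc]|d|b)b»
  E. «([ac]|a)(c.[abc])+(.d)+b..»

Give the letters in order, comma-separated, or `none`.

A → no match
B → match
C → no match
D → no match — must end with 'b'
E → no match

B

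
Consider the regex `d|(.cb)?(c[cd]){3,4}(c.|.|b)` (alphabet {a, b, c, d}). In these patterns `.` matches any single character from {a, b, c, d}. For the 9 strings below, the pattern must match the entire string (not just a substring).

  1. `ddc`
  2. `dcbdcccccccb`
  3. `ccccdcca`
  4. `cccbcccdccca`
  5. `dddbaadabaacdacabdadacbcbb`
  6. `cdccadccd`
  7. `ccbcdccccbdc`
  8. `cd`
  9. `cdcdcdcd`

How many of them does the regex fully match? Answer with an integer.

1

1 → no match
2 → no match
3 → no match
4 → no match
5 → no match
6 → no match
7 → no match
8 → no match
9 → match
Total matched: 1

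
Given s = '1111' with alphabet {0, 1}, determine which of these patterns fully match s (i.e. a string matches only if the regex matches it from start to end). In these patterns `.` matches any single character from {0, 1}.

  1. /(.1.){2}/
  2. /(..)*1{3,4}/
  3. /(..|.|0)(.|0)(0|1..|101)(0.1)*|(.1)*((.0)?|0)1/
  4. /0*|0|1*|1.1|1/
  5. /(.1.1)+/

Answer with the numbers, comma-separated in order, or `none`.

2, 4, 5

1 → no match
2 → match
3 → no match
4 → match
5 → match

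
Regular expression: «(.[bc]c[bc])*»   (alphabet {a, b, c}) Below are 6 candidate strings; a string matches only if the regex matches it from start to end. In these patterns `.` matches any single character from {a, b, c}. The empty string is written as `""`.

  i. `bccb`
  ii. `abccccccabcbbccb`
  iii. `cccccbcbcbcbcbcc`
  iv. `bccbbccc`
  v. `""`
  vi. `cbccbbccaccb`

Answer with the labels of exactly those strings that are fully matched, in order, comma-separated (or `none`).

i → match
ii → match
iii → match
iv → match
v → match
vi → match

i, ii, iii, iv, v, vi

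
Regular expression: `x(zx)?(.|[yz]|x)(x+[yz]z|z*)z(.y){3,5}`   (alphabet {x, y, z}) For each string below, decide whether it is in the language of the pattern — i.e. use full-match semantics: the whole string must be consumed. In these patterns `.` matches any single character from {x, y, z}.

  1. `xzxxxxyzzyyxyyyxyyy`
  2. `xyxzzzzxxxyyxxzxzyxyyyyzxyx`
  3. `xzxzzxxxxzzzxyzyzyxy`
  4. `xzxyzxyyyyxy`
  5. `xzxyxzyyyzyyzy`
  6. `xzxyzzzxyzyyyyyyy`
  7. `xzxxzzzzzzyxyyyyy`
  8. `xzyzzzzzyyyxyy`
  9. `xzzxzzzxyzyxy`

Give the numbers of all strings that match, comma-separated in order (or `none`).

1, 6, 7

1 → match
2 → no match — must end with `y`
3 → no match
4. `xzxyzxyyyyxy` → no match
5 → no match
6 → match
7 → match
8 → no match
9 → no match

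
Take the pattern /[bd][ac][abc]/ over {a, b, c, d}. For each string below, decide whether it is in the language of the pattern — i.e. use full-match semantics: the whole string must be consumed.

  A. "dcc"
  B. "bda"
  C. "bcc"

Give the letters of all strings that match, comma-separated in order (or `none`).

A → match
B → no match
C → match

A, C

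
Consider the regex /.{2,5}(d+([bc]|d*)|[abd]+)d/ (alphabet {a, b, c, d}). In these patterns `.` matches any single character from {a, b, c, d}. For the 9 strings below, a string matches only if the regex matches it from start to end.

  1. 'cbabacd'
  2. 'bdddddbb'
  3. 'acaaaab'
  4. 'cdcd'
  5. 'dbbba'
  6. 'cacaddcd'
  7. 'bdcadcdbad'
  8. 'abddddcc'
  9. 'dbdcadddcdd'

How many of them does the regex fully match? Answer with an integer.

1 → no match
2 → no match — must end with 'd'
3 → no match — must end with 'd'
4 → no match
5 → no match — must end with 'd'
6 → match
7 → no match
8 → no match — must end with 'd'
9 → no match
Total matched: 1

1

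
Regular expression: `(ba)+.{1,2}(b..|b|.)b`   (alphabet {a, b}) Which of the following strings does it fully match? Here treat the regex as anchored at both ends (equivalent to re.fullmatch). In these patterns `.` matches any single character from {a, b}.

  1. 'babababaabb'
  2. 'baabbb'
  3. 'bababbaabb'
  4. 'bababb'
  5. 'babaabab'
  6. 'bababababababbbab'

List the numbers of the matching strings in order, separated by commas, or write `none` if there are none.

1 → match
2 → match
3 → no match
4 → match
5 → match
6 → match

1, 2, 4, 5, 6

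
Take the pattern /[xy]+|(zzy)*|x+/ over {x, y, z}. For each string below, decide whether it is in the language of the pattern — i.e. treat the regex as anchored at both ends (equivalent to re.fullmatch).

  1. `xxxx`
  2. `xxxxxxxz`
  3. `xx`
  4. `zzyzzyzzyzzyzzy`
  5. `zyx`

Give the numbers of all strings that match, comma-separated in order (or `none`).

1. `xxxx` → match
2. `xxxxxxxz` → no match
3. `xx` → match
4 → match
5. `zyx` → no match

1, 3, 4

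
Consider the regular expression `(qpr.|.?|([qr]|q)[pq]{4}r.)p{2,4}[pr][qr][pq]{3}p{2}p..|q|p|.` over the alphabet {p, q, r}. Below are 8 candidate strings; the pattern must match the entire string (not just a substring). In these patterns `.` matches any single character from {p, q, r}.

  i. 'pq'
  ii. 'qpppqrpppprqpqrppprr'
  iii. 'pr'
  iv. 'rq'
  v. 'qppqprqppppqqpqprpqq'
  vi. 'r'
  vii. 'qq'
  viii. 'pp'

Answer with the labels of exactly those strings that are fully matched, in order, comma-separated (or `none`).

vi

i → no match
ii → no match
iii → no match
iv → no match
v → no match
vi → match
vii → no match
viii → no match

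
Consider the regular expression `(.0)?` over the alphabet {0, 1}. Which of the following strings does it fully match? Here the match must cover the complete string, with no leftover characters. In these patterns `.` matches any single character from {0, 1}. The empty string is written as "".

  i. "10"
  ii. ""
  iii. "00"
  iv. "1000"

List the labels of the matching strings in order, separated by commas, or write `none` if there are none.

i, ii, iii

i → match
ii → match
iii → match
iv → no match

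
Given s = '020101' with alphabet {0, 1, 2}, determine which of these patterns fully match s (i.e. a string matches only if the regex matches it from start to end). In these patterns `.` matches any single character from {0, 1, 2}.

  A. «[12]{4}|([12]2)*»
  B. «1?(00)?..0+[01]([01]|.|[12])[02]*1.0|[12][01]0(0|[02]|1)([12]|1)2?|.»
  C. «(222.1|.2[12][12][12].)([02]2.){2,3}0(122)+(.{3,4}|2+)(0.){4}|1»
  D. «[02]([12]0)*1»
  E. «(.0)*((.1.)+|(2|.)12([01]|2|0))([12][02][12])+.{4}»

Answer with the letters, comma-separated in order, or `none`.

A → no match
B → no match
C → no match
D → match
E → no match

D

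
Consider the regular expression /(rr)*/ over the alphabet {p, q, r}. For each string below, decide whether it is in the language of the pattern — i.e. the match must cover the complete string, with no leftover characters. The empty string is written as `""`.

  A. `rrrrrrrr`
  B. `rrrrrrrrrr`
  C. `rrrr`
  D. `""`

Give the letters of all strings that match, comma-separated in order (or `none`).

A → match
B → match
C → match
D → match

A, B, C, D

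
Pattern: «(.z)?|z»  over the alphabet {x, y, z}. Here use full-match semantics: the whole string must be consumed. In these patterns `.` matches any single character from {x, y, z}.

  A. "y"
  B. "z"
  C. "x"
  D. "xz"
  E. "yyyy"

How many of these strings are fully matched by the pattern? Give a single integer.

A. "y" → no match
B. "z" → match
C. "x" → no match
D. "xz" → match
E. "yyyy" → no match
Total matched: 2

2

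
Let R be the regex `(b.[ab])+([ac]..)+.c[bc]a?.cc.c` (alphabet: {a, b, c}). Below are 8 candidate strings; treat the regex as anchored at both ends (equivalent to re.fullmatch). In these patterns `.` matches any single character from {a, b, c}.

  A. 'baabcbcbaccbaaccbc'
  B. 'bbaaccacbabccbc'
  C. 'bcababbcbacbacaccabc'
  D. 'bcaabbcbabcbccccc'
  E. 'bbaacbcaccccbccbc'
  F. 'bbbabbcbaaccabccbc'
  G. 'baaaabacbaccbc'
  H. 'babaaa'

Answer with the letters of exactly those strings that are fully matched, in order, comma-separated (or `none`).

A, B, D, E, F, G

A → match
B → match
C → no match
D → match
E → match
F → match
G → match
H → no match — must end with 'c'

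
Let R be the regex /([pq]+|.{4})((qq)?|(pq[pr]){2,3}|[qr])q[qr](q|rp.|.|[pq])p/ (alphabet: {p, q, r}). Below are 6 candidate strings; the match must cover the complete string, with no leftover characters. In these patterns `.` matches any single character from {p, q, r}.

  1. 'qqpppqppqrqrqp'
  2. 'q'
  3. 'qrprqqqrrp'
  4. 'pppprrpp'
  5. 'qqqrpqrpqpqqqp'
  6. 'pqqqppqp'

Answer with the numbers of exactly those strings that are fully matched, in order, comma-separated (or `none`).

1, 3, 5

1 → match
2. 'q' → no match — must end with 'p'
3. 'qrprqqqrrp' → match
4. 'pppprrpp' → no match
5 → match
6. 'pqqqppqp' → no match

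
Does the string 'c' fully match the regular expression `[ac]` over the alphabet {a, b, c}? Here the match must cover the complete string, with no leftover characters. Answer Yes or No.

Yes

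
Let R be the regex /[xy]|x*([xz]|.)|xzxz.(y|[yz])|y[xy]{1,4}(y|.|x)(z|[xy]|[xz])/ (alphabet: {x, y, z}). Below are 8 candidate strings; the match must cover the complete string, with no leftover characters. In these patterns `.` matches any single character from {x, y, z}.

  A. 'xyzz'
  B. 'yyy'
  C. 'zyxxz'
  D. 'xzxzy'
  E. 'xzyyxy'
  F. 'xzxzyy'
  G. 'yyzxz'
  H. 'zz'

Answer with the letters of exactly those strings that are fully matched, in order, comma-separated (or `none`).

A → no match
B → no match
C → no match
D → no match
E → no match
F → match
G → no match
H → no match

F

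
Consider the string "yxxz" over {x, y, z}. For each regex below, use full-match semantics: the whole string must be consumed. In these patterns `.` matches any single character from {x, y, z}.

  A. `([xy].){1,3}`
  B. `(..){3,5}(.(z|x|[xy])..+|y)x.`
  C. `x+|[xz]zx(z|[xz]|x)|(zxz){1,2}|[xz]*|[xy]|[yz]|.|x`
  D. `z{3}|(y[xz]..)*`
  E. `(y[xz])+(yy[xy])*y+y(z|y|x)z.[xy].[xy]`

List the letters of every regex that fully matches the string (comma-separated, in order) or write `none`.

A → match
B → no match
C → no match
D → match
E → no match

A, D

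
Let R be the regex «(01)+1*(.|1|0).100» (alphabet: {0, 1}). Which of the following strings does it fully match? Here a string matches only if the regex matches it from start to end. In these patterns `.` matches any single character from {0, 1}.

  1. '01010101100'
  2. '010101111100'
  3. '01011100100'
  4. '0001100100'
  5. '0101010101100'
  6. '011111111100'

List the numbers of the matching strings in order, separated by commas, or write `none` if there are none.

1, 2, 3, 5, 6

1 → match
2 → match
3 → match
4 → no match — must start with '01'
5 → match
6 → match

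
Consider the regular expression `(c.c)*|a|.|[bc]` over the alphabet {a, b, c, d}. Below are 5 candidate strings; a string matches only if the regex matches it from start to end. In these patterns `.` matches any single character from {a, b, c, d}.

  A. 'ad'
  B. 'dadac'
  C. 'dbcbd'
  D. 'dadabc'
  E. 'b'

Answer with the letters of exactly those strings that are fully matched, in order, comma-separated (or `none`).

A → no match
B → no match
C → no match
D → no match
E → match

E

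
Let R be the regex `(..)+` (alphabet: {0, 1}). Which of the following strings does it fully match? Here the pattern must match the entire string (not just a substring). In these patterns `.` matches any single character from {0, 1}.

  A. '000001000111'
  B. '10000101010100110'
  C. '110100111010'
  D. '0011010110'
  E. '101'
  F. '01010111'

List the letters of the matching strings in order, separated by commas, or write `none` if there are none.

A → match
B → no match
C → match
D → match
E → no match
F → match

A, C, D, F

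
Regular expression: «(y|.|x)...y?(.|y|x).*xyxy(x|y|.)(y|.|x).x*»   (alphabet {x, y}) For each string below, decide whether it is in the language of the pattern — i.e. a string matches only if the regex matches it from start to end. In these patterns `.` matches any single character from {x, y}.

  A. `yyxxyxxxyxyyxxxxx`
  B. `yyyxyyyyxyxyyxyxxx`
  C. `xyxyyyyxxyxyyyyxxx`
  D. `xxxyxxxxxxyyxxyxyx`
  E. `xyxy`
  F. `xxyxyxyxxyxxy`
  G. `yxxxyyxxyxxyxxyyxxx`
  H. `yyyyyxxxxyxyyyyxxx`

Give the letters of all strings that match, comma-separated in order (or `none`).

A, B, C, H

A → match
B → match
C → match
D → no match
E → no match
F → no match
G → no match
H → match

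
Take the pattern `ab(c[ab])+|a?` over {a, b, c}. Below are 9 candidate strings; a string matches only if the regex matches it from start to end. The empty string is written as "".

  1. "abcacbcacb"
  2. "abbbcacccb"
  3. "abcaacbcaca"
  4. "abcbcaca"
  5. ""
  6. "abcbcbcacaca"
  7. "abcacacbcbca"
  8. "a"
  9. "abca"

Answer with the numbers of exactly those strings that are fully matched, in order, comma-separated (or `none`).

1. "abcacbcacb" → match
2. "abbbcacccb" → no match
3. "abcaacbcaca" → no match
4. "abcbcaca" → match
5. "" → match
6. "abcbcbcacaca" → match
7. "abcacacbcbca" → match
8. "a" → match
9. "abca" → match

1, 4, 5, 6, 7, 8, 9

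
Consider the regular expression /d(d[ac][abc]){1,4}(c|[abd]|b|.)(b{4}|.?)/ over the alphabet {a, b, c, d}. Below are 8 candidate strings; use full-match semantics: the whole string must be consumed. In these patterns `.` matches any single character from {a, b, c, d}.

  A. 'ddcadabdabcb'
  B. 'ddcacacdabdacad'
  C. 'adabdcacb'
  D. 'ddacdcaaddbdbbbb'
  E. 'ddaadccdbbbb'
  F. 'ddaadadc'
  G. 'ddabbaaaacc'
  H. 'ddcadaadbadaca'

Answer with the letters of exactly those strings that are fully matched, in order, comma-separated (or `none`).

A → match
B → no match
C → no match — must start with 'dd'
D → no match
E → match
F → no match
G → no match
H → no match

A, E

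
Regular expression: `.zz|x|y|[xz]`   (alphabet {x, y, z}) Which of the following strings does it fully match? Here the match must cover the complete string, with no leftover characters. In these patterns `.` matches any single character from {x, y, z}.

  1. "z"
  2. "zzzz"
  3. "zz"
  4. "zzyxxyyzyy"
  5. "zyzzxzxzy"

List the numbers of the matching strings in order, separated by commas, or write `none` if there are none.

1

1. "z" → match
2. "zzzz" → no match
3. "zz" → no match
4. "zzyxxyyzyy" → no match
5. "zyzzxzxzy" → no match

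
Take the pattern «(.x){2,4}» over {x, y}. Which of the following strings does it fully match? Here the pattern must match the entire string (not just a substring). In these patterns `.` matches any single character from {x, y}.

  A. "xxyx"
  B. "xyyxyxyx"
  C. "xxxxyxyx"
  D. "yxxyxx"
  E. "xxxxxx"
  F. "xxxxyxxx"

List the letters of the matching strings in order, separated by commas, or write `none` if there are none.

A → match
B → no match
C → match
D → no match
E → match
F → match

A, C, E, F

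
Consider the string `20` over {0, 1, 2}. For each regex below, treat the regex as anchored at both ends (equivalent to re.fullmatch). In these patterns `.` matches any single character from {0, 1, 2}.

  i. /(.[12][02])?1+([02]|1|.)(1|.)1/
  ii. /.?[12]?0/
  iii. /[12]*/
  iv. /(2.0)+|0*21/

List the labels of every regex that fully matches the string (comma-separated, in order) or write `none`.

i → no match — must end with `1`
ii → match
iii → no match
iv → no match

ii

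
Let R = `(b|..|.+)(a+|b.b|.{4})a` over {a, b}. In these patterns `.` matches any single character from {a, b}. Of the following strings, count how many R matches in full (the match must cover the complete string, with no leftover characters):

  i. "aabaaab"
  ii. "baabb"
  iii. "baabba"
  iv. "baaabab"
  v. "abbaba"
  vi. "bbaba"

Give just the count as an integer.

i → no match — must end with "a"
ii → no match — must end with "a"
iii → match
iv → no match — must end with "a"
v → match
vi → match
Total matched: 3

3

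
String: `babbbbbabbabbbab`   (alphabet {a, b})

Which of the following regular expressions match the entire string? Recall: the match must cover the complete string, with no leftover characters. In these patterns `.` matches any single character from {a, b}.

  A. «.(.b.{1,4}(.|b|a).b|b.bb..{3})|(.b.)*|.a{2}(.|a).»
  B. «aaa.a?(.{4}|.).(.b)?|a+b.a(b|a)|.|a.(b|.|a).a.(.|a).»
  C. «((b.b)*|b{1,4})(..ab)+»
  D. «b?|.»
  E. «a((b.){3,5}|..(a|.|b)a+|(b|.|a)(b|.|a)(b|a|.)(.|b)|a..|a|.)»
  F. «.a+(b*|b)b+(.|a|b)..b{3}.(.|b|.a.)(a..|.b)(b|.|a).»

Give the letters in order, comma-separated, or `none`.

A → no match
B → no match
C → match
D → no match
E → no match — must start with `a`
F → no match

C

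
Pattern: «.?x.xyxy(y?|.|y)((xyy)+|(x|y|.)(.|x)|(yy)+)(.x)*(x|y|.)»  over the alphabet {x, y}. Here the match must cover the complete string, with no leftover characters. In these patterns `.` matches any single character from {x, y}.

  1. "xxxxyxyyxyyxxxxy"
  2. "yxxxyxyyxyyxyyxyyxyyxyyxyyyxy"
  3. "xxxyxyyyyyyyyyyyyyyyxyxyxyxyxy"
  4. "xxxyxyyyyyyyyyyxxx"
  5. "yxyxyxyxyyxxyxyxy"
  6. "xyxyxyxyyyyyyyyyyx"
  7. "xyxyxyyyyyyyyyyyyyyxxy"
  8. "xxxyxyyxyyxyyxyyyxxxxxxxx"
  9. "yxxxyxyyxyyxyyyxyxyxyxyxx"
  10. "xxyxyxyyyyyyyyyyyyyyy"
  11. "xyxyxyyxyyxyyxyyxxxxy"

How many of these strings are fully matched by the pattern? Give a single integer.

1 → match
2 → match
3 → match
4 → match
5 → match
6 → match
7 → match
8 → match
9 → match
10 → match
11 → match
Total matched: 11

11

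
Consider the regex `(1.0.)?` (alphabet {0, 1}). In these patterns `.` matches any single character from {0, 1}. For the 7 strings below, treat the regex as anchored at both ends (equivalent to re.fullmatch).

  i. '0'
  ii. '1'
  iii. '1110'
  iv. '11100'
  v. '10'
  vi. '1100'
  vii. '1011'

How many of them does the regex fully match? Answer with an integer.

i → no match
ii → no match
iii → no match
iv → no match
v → no match
vi → match
vii → no match
Total matched: 1

1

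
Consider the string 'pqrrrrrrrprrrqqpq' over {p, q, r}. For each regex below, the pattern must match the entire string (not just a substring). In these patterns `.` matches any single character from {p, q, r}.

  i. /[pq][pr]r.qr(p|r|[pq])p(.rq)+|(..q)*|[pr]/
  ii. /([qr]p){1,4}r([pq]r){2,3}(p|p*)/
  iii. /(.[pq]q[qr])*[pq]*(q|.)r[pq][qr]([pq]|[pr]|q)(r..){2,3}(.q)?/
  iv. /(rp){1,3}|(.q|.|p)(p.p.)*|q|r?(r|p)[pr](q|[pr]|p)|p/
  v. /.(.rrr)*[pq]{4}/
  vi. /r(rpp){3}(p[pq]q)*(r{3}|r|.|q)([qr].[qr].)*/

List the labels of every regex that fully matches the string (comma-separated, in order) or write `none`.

v

i → no match
ii → no match
iii → no match
iv → no match
v → match
vi → no match — must start with 'rrpp'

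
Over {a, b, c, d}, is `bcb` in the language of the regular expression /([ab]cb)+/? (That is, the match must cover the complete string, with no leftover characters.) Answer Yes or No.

Yes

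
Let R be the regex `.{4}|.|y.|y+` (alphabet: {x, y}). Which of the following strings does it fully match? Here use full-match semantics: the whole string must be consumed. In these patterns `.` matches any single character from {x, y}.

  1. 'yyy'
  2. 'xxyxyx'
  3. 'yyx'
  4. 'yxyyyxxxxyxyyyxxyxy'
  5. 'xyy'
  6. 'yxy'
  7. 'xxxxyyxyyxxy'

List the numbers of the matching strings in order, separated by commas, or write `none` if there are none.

1

1 → match
2 → no match
3 → no match
4 → no match
5 → no match
6 → no match
7 → no match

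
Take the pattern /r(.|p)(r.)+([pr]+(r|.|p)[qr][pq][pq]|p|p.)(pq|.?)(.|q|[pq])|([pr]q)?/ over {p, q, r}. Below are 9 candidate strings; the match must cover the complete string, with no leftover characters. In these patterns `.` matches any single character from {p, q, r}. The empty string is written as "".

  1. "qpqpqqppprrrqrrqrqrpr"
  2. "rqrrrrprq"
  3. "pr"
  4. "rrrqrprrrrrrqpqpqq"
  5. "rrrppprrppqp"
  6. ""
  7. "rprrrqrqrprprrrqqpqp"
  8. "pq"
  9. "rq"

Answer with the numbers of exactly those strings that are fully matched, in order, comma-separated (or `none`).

1 → no match
2 → match
3 → no match
4 → match
5 → match
6 → match
7 → match
8 → match
9 → match

2, 4, 5, 6, 7, 8, 9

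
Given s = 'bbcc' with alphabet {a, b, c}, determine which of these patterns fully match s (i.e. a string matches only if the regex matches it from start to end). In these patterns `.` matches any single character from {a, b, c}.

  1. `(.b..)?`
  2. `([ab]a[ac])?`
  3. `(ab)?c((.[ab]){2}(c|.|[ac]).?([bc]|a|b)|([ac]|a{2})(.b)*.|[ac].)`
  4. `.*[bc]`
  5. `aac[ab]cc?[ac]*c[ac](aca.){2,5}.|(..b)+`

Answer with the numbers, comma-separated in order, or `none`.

1, 4

1 → match
2 → no match
3 → no match
4 → match
5 → no match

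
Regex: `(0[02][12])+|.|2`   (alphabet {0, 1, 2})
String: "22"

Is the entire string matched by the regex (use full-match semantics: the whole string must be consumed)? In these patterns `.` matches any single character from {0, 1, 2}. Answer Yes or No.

No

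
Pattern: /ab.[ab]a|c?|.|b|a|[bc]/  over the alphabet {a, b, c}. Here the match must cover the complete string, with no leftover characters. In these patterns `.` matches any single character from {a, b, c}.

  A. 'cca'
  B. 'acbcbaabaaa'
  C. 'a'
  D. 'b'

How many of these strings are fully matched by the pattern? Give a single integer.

A → no match
B → no match
C → match
D → match
Total matched: 2

2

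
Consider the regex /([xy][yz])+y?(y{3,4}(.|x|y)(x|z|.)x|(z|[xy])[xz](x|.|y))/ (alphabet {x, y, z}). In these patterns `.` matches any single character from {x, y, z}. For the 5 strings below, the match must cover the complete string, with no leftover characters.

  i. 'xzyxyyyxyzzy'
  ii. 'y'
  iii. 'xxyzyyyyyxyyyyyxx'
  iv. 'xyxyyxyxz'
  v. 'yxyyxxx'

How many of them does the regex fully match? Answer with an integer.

i → no match
ii → no match
iii → no match
iv → no match
v → no match
Total matched: 0

0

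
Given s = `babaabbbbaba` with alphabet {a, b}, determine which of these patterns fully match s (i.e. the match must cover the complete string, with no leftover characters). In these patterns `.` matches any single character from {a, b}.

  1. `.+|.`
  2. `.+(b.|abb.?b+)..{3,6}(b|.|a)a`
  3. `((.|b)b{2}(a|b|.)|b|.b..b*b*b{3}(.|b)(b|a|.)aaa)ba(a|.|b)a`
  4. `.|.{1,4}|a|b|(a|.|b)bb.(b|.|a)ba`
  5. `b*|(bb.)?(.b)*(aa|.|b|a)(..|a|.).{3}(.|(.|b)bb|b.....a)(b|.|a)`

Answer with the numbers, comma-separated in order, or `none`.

1, 2

1 → match
2 → match
3 → no match
4 → no match
5 → no match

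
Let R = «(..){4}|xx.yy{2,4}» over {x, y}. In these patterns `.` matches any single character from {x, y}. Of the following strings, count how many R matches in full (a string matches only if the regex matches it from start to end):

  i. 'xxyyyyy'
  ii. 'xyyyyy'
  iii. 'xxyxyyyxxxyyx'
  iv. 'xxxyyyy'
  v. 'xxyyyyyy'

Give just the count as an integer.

3

i → match
ii → no match
iii → no match
iv → match
v → match
Total matched: 3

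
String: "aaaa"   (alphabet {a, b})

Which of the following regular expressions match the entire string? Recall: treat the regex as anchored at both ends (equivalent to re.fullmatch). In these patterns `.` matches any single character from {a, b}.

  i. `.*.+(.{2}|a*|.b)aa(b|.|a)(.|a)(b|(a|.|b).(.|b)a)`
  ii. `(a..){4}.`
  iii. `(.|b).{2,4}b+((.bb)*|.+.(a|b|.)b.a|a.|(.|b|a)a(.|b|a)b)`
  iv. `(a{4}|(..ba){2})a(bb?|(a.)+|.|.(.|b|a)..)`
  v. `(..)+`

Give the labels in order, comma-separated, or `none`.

i → no match
ii → no match
iii → no match
iv → no match
v → match

v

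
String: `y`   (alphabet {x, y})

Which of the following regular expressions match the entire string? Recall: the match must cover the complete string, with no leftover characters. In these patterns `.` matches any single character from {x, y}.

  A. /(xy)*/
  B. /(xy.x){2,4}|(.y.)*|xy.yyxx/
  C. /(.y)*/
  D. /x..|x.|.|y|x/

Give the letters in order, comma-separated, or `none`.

D

A → no match
B → no match
C → no match
D → match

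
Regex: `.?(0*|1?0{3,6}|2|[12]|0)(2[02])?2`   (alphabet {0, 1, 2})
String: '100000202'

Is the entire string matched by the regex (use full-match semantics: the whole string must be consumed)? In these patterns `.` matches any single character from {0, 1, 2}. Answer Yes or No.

Yes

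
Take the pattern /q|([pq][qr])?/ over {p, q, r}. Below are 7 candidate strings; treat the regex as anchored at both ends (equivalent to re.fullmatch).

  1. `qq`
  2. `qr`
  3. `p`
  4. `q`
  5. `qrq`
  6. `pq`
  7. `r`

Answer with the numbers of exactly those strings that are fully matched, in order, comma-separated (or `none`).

1 → match
2 → match
3 → no match
4 → match
5 → no match
6 → match
7 → no match

1, 2, 4, 6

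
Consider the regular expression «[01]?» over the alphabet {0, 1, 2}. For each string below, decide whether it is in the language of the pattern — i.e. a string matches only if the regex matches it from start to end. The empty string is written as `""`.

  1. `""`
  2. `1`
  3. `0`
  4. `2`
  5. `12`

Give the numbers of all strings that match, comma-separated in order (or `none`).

1 → match
2 → match
3 → match
4 → no match
5 → no match

1, 2, 3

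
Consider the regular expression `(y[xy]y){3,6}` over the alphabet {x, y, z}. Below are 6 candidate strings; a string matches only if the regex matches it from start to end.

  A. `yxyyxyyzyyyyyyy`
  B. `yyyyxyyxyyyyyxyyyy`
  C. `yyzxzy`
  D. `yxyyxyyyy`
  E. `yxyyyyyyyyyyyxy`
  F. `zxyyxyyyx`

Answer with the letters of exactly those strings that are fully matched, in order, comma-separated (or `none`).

B, D, E

A → no match
B → match
C. `yyzxzy` → no match
D. `yxyyxyyyy` → match
E → match
F. `zxyyxyyyx` → no match — must start with `y`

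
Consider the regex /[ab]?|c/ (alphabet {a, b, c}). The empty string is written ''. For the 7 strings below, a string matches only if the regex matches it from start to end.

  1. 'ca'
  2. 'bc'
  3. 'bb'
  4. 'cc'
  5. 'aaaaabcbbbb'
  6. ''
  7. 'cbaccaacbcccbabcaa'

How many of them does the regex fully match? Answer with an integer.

1

1 → no match
2 → no match
3 → no match
4 → no match
5 → no match
6 → match
7 → no match
Total matched: 1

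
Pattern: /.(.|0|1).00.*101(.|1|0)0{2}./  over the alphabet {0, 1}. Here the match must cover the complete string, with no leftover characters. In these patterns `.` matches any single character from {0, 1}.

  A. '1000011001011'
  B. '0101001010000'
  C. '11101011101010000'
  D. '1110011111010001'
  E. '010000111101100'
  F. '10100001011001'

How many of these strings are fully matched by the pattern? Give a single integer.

A → no match
B → no match
C → no match
D → match
E → no match
F → match
Total matched: 2

2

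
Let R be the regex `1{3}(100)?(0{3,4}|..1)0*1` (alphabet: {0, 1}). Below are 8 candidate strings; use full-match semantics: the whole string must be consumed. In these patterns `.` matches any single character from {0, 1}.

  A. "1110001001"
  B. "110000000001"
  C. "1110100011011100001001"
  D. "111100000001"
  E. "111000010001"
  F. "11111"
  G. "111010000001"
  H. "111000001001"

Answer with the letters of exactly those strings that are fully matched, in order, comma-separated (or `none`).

A → no match
B → no match
C → no match
D → match
E → no match
F → no match
G → no match
H → no match

D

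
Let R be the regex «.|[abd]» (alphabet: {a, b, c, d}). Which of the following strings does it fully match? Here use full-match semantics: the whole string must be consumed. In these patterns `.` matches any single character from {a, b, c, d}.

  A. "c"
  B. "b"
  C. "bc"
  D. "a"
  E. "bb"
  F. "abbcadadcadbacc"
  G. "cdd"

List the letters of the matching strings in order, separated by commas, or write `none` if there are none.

A, B, D

A. "c" → match
B. "b" → match
C. "bc" → no match
D. "a" → match
E. "bb" → no match
F → no match
G. "cdd" → no match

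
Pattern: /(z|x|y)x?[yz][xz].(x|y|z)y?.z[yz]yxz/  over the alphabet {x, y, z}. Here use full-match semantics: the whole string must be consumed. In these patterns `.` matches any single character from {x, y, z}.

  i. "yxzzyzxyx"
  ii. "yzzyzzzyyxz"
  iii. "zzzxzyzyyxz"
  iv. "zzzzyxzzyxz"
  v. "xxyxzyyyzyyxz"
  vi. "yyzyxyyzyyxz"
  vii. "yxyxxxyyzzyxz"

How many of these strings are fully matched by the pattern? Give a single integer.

6

i → no match — must end with "yxz"
ii → match
iii → match
iv → match
v → match
vi → match
vii → match
Total matched: 6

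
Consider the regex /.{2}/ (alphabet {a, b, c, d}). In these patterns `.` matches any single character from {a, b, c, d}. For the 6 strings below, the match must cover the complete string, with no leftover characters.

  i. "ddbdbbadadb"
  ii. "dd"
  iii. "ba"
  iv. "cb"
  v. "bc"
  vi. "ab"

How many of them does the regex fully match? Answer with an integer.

i → no match
ii → match
iii → match
iv → match
v → match
vi → match
Total matched: 5

5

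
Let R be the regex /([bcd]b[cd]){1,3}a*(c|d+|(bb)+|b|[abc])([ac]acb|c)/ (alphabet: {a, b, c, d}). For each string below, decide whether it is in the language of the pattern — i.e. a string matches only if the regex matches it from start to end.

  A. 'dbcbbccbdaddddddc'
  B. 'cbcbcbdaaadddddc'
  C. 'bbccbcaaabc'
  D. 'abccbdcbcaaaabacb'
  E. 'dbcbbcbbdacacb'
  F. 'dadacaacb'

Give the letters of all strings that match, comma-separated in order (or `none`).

A → match
B → no match
C → match
D → no match
E → match
F → no match

A, C, E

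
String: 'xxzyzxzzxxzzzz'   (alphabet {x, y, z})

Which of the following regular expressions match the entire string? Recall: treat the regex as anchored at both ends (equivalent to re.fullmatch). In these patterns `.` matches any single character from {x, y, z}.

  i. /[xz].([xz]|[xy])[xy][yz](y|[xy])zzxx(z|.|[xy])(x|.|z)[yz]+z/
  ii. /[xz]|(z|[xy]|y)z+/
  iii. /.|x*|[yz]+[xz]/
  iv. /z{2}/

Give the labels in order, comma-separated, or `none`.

i

i → match
ii → no match
iii → no match
iv → no match — must start with 'z'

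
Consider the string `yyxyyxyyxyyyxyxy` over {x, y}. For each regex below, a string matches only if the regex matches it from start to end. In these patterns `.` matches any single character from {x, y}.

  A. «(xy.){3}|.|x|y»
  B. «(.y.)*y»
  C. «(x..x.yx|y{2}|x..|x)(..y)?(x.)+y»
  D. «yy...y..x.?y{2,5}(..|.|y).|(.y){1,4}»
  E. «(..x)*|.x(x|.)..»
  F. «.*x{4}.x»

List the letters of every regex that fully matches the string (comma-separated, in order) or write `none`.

A → no match
B → match
C → no match
D → no match
E → no match
F → no match — must end with `x`

B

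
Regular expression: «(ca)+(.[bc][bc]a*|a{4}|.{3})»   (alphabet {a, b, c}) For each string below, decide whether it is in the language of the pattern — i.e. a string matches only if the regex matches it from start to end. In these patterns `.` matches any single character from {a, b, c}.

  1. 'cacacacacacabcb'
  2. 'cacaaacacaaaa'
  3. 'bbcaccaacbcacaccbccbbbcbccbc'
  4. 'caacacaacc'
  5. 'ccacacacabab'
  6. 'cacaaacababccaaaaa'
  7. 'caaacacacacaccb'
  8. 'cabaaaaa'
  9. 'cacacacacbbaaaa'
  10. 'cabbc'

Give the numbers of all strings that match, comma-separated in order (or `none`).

1 → match
2 → no match
3 → no match — must start with 'ca'
4. 'caacacaacc' → no match
5. 'ccacacacabab' → no match — must start with 'ca'
6 → no match
7 → no match
8. 'cabaaaaa' → no match
9 → match
10. 'cabbc' → match

1, 9, 10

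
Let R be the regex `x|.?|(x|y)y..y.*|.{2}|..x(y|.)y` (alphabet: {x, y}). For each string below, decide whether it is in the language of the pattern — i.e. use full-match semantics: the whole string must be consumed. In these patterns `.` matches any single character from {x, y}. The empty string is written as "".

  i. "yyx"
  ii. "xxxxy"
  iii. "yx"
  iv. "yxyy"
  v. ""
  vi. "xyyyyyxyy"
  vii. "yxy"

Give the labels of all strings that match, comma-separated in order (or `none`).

ii, iii, v, vi

i → no match
ii → match
iii → match
iv → no match
v → match
vi → match
vii → no match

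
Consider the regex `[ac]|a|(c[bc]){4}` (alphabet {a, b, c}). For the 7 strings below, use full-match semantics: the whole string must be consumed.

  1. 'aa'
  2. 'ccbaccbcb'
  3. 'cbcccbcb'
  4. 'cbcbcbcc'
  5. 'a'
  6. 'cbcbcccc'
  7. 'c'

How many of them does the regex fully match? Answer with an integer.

1 → no match
2 → no match
3 → match
4 → match
5 → match
6 → match
7 → match
Total matched: 5

5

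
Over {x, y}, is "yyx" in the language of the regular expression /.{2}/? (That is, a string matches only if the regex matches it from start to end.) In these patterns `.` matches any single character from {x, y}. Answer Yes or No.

No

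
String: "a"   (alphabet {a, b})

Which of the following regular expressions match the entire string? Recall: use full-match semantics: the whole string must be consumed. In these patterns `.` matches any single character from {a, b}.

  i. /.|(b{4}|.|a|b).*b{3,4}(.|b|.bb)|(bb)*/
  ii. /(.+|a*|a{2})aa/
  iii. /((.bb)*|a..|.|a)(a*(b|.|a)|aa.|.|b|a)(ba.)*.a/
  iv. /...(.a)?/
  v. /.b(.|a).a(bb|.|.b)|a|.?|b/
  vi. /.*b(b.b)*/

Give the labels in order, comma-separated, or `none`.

i, v

i → match
ii → no match — must end with "aa"
iii → no match
iv → no match
v → match
vi → no match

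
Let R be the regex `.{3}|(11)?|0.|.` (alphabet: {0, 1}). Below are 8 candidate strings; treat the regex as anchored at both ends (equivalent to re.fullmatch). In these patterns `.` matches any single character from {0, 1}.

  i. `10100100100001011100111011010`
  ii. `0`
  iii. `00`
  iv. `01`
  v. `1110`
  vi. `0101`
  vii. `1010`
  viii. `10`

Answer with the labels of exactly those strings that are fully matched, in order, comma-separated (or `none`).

i → no match
ii → match
iii → match
iv → match
v → no match
vi → no match
vii → no match
viii → no match

ii, iii, iv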